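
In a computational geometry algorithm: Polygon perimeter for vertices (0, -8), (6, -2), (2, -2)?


Sides: (0, -8)->(6, -2): sqrt(72) = 8.485281, (6, -2)->(2, -2): sqrt(16) = 4, (2, -2)->(0, -8): sqrt(40) = 6.324555
Sum = 18.809836
Perimeter = 18.8098

18.8098


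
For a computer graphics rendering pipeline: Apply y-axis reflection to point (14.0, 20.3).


Reflection over y-axis: (x,y) -> (-x,y)
(14, 20.3) -> (-14, 20.3)

(-14, 20.3)


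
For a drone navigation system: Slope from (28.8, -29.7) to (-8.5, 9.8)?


slope = (y2-y1)/(x2-x1) = (9.8-(-29.7))/((-8.5)-28.8) = 39.5/(-37.3) = -1.059

-1.059


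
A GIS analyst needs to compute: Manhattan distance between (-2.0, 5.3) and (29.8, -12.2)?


|(-2)-29.8| + |5.3-(-12.2)| = 31.8 + 17.5 = 49.3

49.3


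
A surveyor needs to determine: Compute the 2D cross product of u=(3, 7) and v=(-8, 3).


u x v = u_x*v_y - u_y*v_x = 3*3 - 7*(-8)
= 9 - (-56) = 65

65


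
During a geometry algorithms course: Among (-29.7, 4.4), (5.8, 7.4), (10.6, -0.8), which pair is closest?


d(P0,P1) = 35.6265, d(P0,P2) = 40.6341, d(P1,P2) = 9.5016
Closest: P1 and P2

Closest pair: (5.8, 7.4) and (10.6, -0.8), distance = 9.5016


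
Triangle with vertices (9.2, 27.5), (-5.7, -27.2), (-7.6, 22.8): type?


Side lengths squared: AB^2=3214.1, BC^2=2503.61, CA^2=304.33
Sorted: [304.33, 2503.61, 3214.1]
By sides: Scalene, By angles: Obtuse

Scalene, Obtuse


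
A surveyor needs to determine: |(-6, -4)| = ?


|u| = sqrt((-6)^2 + (-4)^2) = sqrt(52) = 7.2111

7.2111


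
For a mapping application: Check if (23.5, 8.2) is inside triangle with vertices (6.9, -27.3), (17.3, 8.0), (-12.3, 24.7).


Cross products: AB x AP = -216.78, BC x BP = -109.46, CA x CP = 1544.8
All same sign? no

No, outside


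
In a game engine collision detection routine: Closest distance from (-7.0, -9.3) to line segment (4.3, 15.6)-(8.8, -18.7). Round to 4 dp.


Project P onto AB: t = 0.6712 (clamped to [0,1])
Closest point on segment: (7.3203, -7.4212)
Distance: 14.443

14.443


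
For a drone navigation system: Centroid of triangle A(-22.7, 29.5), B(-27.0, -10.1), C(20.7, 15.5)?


Centroid = ((x_A+x_B+x_C)/3, (y_A+y_B+y_C)/3)
= (((-22.7)+(-27)+20.7)/3, (29.5+(-10.1)+15.5)/3)
= (-9.6667, 11.6333)

(-9.6667, 11.6333)


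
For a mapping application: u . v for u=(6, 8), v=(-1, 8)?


u . v = u_x*v_x + u_y*v_y = 6*(-1) + 8*8
= (-6) + 64 = 58

58


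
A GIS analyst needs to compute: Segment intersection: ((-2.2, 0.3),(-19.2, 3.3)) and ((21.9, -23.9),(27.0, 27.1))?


Cross products: d1=1352.52, d2=2234.82, d3=339.1, d4=-543.2
d1*d2 < 0 and d3*d4 < 0? no

No, they don't intersect


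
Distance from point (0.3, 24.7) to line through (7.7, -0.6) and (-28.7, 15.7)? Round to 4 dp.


|cross product| = 800.3
|line direction| = sqrt(1590.65) = 39.883
Distance = 800.3/sqrt(1590.65) = 20.0662

20.0662


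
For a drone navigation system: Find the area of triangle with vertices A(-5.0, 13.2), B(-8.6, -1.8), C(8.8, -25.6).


Area = |x_A(y_B-y_C) + x_B(y_C-y_A) + x_C(y_A-y_B)|/2
= |(-119) + 333.68 + 132|/2
= 346.68/2 = 173.34

173.34


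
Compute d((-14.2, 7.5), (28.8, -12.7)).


dx=43, dy=-20.2
d^2 = 43^2 + (-20.2)^2 = 2257.04
d = sqrt(2257.04) = 47.5083

47.5083


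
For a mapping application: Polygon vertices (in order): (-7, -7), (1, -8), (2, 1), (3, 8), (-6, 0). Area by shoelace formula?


Shoelace sum: ((-7)*(-8) - 1*(-7)) + (1*1 - 2*(-8)) + (2*8 - 3*1) + (3*0 - (-6)*8) + ((-6)*(-7) - (-7)*0)
= 183
Area = |183|/2 = 91.5

91.5


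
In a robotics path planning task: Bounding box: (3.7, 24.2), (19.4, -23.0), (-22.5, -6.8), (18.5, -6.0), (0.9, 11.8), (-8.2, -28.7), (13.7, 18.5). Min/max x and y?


x range: [-22.5, 19.4]
y range: [-28.7, 24.2]
Bounding box: (-22.5,-28.7) to (19.4,24.2)

(-22.5,-28.7) to (19.4,24.2)


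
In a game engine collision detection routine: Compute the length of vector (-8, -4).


|u| = sqrt((-8)^2 + (-4)^2) = sqrt(80) = 8.9443

8.9443


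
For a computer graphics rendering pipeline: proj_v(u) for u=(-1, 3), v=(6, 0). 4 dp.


u.v = -6, |v| = sqrt(36) = 6
Scalar projection = u.v / |v| = -6 / sqrt(36) = -1

-1


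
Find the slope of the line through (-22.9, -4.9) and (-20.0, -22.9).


slope = (y2-y1)/(x2-x1) = ((-22.9)-(-4.9))/((-20)-(-22.9)) = (-18)/2.9 = -6.2069

-6.2069


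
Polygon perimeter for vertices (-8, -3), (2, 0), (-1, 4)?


Sides: (-8, -3)->(2, 0): sqrt(109) = 10.440307, (2, 0)->(-1, 4): sqrt(25) = 5, (-1, 4)->(-8, -3): sqrt(98) = 9.899495
Sum = 25.339802
Perimeter = 25.3398

25.3398


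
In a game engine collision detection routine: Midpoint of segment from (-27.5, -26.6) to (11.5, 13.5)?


M = (((-27.5)+11.5)/2, ((-26.6)+13.5)/2)
= (-8, -6.55)

(-8, -6.55)


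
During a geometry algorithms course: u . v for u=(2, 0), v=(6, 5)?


u . v = u_x*v_x + u_y*v_y = 2*6 + 0*5
= 12 + 0 = 12

12


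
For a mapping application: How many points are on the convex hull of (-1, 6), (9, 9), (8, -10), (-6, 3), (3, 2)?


Convex hull vertices (CCW): (-6, 3), (8, -10), (9, 9), (-1, 6)
Count = 4

4


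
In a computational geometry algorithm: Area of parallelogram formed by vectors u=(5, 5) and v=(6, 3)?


|u x v| = |5*3 - 5*6|
= |15 - 30| = 15

15


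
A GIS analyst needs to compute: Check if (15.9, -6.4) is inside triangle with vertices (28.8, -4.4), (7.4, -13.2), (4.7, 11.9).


Cross products: AB x AP = -70.72, BC x BP = -231.71, CA x CP = -258.47
All same sign? yes

Yes, inside


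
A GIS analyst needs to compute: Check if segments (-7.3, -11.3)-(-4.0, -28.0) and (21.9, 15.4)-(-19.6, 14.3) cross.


Cross products: d1=1075.93, d2=1772.61, d3=575.75, d4=-120.93
d1*d2 < 0 and d3*d4 < 0? no

No, they don't intersect


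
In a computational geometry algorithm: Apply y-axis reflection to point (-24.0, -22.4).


Reflection over y-axis: (x,y) -> (-x,y)
(-24, -22.4) -> (24, -22.4)

(24, -22.4)


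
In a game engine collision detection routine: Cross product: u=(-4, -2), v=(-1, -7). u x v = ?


u x v = u_x*v_y - u_y*v_x = (-4)*(-7) - (-2)*(-1)
= 28 - 2 = 26

26


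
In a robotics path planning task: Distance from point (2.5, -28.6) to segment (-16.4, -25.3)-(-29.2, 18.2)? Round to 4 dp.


Project P onto AB: t = 0 (clamped to [0,1])
Closest point on segment: (-16.4, -25.3)
Distance: 19.1859

19.1859


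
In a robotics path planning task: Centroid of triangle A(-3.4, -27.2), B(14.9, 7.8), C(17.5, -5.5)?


Centroid = ((x_A+x_B+x_C)/3, (y_A+y_B+y_C)/3)
= (((-3.4)+14.9+17.5)/3, ((-27.2)+7.8+(-5.5))/3)
= (9.6667, -8.3)

(9.6667, -8.3)


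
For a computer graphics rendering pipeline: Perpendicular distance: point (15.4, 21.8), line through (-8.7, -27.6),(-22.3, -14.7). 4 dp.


|cross product| = 982.73
|line direction| = sqrt(351.37) = 18.7449
Distance = 982.73/sqrt(351.37) = 52.4266

52.4266


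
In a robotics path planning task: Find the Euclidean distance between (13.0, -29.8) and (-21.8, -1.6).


dx=-34.8, dy=28.2
d^2 = (-34.8)^2 + 28.2^2 = 2006.28
d = sqrt(2006.28) = 44.7915

44.7915


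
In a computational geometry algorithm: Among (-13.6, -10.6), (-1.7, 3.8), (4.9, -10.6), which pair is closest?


d(P0,P1) = 18.6807, d(P0,P2) = 18.5, d(P1,P2) = 15.8405
Closest: P1 and P2

Closest pair: (-1.7, 3.8) and (4.9, -10.6), distance = 15.8405


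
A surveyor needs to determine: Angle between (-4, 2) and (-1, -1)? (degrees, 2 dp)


u.v = 2, |u| = sqrt(20) = 4.4721, |v| = sqrt(2) = 1.4142
cos(theta) = u.v/(|u||v|) = 2/sqrt(40) = 0.316228
theta = acos(0.316228) = 71.57 degrees

71.57 degrees


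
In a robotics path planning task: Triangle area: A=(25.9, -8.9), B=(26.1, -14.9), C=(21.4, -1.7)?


Area = |x_A(y_B-y_C) + x_B(y_C-y_A) + x_C(y_A-y_B)|/2
= |(-341.88) + 187.92 + 128.4|/2
= 25.56/2 = 12.78

12.78


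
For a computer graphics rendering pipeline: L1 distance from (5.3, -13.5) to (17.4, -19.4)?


|5.3-17.4| + |(-13.5)-(-19.4)| = 12.1 + 5.9 = 18

18


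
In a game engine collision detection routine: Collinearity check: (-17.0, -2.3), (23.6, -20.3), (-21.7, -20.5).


Cross product: (23.6-(-17))*((-20.5)-(-2.3)) - ((-20.3)-(-2.3))*((-21.7)-(-17))
= -823.52

No, not collinear


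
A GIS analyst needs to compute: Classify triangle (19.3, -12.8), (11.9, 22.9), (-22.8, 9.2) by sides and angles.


Side lengths squared: AB^2=1329.25, BC^2=1391.78, CA^2=2256.41
Sorted: [1329.25, 1391.78, 2256.41]
By sides: Scalene, By angles: Acute

Scalene, Acute


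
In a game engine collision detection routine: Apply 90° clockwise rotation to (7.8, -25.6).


90° CW: (x,y) -> (y, -x)
(7.8,-25.6) -> (-25.6, -7.8)

(-25.6, -7.8)


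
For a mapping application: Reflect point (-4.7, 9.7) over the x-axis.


Reflection over x-axis: (x,y) -> (x,-y)
(-4.7, 9.7) -> (-4.7, -9.7)

(-4.7, -9.7)


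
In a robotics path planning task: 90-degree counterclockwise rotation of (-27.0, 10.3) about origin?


90° CCW: (x,y) -> (-y, x)
(-27,10.3) -> (-10.3, -27)

(-10.3, -27)


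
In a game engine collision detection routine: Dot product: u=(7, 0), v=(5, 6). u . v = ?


u . v = u_x*v_x + u_y*v_y = 7*5 + 0*6
= 35 + 0 = 35

35


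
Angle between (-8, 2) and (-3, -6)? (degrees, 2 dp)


u.v = 12, |u| = sqrt(68) = 8.2462, |v| = sqrt(45) = 6.7082
cos(theta) = u.v/(|u||v|) = 12/sqrt(3060) = 0.21693
theta = acos(0.21693) = 77.47 degrees

77.47 degrees


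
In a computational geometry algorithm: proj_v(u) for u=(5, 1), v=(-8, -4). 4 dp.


u.v = -44, |v| = sqrt(80) = 8.9443
Scalar projection = u.v / |v| = -44 / sqrt(80) = -4.9193

-4.9193


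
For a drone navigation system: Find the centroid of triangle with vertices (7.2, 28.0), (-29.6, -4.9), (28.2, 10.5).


Centroid = ((x_A+x_B+x_C)/3, (y_A+y_B+y_C)/3)
= ((7.2+(-29.6)+28.2)/3, (28+(-4.9)+10.5)/3)
= (1.9333, 11.2)

(1.9333, 11.2)


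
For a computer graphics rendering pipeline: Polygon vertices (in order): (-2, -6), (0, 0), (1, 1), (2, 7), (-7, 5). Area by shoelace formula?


Shoelace sum: ((-2)*0 - 0*(-6)) + (0*1 - 1*0) + (1*7 - 2*1) + (2*5 - (-7)*7) + ((-7)*(-6) - (-2)*5)
= 116
Area = |116|/2 = 58

58


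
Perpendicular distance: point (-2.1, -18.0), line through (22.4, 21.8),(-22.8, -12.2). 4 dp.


|cross product| = 965.96
|line direction| = sqrt(3199.04) = 56.5601
Distance = 965.96/sqrt(3199.04) = 17.0785

17.0785


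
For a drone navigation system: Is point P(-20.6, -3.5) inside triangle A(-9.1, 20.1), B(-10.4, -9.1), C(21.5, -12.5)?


Cross products: AB x AP = -305.12, BC x BP = 143.96, CA x CP = 1097.06
All same sign? no

No, outside


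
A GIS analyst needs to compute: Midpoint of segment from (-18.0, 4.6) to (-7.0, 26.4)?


M = (((-18)+(-7))/2, (4.6+26.4)/2)
= (-12.5, 15.5)

(-12.5, 15.5)


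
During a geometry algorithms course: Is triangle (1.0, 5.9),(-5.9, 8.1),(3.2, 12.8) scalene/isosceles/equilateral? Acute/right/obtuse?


Side lengths squared: AB^2=52.45, BC^2=104.9, CA^2=52.45
Sorted: [52.45, 52.45, 104.9]
By sides: Isosceles, By angles: Right

Isosceles, Right


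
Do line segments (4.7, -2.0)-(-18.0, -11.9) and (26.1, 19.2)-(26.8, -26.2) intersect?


Cross products: d1=-986.4, d2=-2023.91, d3=-269.38, d4=768.13
d1*d2 < 0 and d3*d4 < 0? no

No, they don't intersect


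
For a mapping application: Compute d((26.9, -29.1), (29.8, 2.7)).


dx=2.9, dy=31.8
d^2 = 2.9^2 + 31.8^2 = 1019.65
d = sqrt(1019.65) = 31.932

31.932


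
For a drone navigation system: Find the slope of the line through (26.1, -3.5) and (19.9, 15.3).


slope = (y2-y1)/(x2-x1) = (15.3-(-3.5))/(19.9-26.1) = 18.8/(-6.2) = -3.0323

-3.0323


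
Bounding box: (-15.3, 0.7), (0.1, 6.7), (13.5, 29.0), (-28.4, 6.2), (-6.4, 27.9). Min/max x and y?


x range: [-28.4, 13.5]
y range: [0.7, 29]
Bounding box: (-28.4,0.7) to (13.5,29)

(-28.4,0.7) to (13.5,29)


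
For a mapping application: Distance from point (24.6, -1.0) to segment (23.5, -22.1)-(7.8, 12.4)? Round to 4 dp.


Project P onto AB: t = 0.4946 (clamped to [0,1])
Closest point on segment: (15.734, -5.0347)
Distance: 9.7408

9.7408


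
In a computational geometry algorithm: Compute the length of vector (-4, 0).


|u| = sqrt((-4)^2 + 0^2) = sqrt(16) = 4

4


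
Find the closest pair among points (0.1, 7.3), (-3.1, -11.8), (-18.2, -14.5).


d(P0,P1) = 19.3662, d(P0,P2) = 28.4628, d(P1,P2) = 15.3395
Closest: P1 and P2

Closest pair: (-3.1, -11.8) and (-18.2, -14.5), distance = 15.3395


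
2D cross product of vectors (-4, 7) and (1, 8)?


u x v = u_x*v_y - u_y*v_x = (-4)*8 - 7*1
= (-32) - 7 = -39

-39


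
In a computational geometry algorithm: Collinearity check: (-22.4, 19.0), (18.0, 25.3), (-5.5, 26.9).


Cross product: (18-(-22.4))*(26.9-19) - (25.3-19)*((-5.5)-(-22.4))
= 212.69

No, not collinear


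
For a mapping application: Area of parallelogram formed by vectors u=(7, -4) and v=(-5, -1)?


|u x v| = |7*(-1) - (-4)*(-5)|
= |(-7) - 20| = 27

27


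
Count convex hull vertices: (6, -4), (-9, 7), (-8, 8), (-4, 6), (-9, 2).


Convex hull vertices (CCW): (-9, 2), (6, -4), (-4, 6), (-8, 8), (-9, 7)
Count = 5

5


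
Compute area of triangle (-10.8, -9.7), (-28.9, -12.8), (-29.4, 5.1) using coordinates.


Area = |x_A(y_B-y_C) + x_B(y_C-y_A) + x_C(y_A-y_B)|/2
= |193.32 + (-427.72) + (-91.14)|/2
= 325.54/2 = 162.77

162.77


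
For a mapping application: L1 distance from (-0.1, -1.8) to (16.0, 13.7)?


|(-0.1)-16| + |(-1.8)-13.7| = 16.1 + 15.5 = 31.6

31.6


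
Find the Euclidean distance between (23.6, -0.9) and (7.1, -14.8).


dx=-16.5, dy=-13.9
d^2 = (-16.5)^2 + (-13.9)^2 = 465.46
d = sqrt(465.46) = 21.5745

21.5745


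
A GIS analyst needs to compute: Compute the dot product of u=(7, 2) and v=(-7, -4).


u . v = u_x*v_x + u_y*v_y = 7*(-7) + 2*(-4)
= (-49) + (-8) = -57

-57


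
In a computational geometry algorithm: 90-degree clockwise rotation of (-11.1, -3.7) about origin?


90° CW: (x,y) -> (y, -x)
(-11.1,-3.7) -> (-3.7, 11.1)

(-3.7, 11.1)


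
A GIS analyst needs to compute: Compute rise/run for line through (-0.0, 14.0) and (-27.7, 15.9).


slope = (y2-y1)/(x2-x1) = (15.9-14)/((-27.7)-0) = 1.9/(-27.7) = -0.0686

-0.0686


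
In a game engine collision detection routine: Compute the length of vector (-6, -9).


|u| = sqrt((-6)^2 + (-9)^2) = sqrt(117) = 10.8167

10.8167


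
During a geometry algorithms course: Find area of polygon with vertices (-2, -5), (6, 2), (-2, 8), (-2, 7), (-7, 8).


Shoelace sum: ((-2)*2 - 6*(-5)) + (6*8 - (-2)*2) + ((-2)*7 - (-2)*8) + ((-2)*8 - (-7)*7) + ((-7)*(-5) - (-2)*8)
= 164
Area = |164|/2 = 82

82


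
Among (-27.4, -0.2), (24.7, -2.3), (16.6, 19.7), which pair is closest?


d(P0,P1) = 52.1423, d(P0,P2) = 48.2909, d(P1,P2) = 23.4438
Closest: P1 and P2

Closest pair: (24.7, -2.3) and (16.6, 19.7), distance = 23.4438


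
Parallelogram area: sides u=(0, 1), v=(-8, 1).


|u x v| = |0*1 - 1*(-8)|
= |0 - (-8)| = 8

8


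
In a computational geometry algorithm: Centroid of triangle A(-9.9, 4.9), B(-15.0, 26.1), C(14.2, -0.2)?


Centroid = ((x_A+x_B+x_C)/3, (y_A+y_B+y_C)/3)
= (((-9.9)+(-15)+14.2)/3, (4.9+26.1+(-0.2))/3)
= (-3.5667, 10.2667)

(-3.5667, 10.2667)


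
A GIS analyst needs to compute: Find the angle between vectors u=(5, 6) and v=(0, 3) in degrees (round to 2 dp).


u.v = 18, |u| = sqrt(61) = 7.8102, |v| = sqrt(9) = 3
cos(theta) = u.v/(|u||v|) = 18/sqrt(549) = 0.768221
theta = acos(0.768221) = 39.81 degrees

39.81 degrees


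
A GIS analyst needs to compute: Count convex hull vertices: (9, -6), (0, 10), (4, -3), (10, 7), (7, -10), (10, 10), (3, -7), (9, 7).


Convex hull vertices (CCW): (0, 10), (3, -7), (7, -10), (9, -6), (10, 7), (10, 10)
Count = 6

6


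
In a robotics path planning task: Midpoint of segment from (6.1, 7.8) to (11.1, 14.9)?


M = ((6.1+11.1)/2, (7.8+14.9)/2)
= (8.6, 11.35)

(8.6, 11.35)


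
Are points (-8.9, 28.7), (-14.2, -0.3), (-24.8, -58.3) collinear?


Cross product: ((-14.2)-(-8.9))*((-58.3)-28.7) - ((-0.3)-28.7)*((-24.8)-(-8.9))
= 0

Yes, collinear


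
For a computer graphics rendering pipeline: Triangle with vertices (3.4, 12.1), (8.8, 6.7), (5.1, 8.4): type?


Side lengths squared: AB^2=58.32, BC^2=16.58, CA^2=16.58
Sorted: [16.58, 16.58, 58.32]
By sides: Isosceles, By angles: Obtuse

Isosceles, Obtuse


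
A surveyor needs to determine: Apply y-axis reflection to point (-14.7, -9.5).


Reflection over y-axis: (x,y) -> (-x,y)
(-14.7, -9.5) -> (14.7, -9.5)

(14.7, -9.5)


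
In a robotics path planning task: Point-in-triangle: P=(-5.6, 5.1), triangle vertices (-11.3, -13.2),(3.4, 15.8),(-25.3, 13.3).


Cross products: AB x AP = 103.71, BC x BP = 284.59, CA x CP = 407.25
All same sign? yes

Yes, inside


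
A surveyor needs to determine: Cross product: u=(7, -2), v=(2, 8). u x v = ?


u x v = u_x*v_y - u_y*v_x = 7*8 - (-2)*2
= 56 - (-4) = 60

60


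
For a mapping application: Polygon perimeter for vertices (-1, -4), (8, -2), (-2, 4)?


Sides: (-1, -4)->(8, -2): sqrt(85) = 9.219544, (8, -2)->(-2, 4): sqrt(136) = 11.661904, (-2, 4)->(-1, -4): sqrt(65) = 8.062258
Sum = 28.943706
Perimeter = 28.9437

28.9437


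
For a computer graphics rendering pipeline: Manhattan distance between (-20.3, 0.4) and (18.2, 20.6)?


|(-20.3)-18.2| + |0.4-20.6| = 38.5 + 20.2 = 58.7

58.7


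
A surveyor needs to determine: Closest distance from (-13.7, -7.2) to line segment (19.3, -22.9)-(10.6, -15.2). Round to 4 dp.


Project P onto AB: t = 1 (clamped to [0,1])
Closest point on segment: (10.6, -15.2)
Distance: 25.583

25.583


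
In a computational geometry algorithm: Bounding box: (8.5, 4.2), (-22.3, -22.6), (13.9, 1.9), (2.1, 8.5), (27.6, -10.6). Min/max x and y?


x range: [-22.3, 27.6]
y range: [-22.6, 8.5]
Bounding box: (-22.3,-22.6) to (27.6,8.5)

(-22.3,-22.6) to (27.6,8.5)


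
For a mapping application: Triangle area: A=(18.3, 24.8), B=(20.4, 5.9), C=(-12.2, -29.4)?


Area = |x_A(y_B-y_C) + x_B(y_C-y_A) + x_C(y_A-y_B)|/2
= |645.99 + (-1105.68) + (-230.58)|/2
= 690.27/2 = 345.135

345.135


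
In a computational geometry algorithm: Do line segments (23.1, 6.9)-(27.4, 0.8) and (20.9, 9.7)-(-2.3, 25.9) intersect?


Cross products: d1=29.32, d2=101.18, d3=-1.38, d4=-73.24
d1*d2 < 0 and d3*d4 < 0? no

No, they don't intersect


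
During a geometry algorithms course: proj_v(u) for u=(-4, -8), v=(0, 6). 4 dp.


u.v = -48, |v| = sqrt(36) = 6
Scalar projection = u.v / |v| = -48 / sqrt(36) = -8

-8


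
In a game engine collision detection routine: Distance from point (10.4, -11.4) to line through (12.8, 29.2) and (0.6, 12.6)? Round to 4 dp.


|cross product| = 455.48
|line direction| = sqrt(424.4) = 20.601
Distance = 455.48/sqrt(424.4) = 22.1096

22.1096


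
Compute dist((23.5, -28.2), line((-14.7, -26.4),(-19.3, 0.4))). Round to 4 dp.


|cross product| = 1015.48
|line direction| = sqrt(739.4) = 27.1919
Distance = 1015.48/sqrt(739.4) = 37.3449

37.3449


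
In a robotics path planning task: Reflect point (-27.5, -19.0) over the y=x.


Reflection over y=x: (x,y) -> (y,x)
(-27.5, -19) -> (-19, -27.5)

(-19, -27.5)


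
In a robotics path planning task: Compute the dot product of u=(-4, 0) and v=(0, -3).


u . v = u_x*v_x + u_y*v_y = (-4)*0 + 0*(-3)
= 0 + 0 = 0

0


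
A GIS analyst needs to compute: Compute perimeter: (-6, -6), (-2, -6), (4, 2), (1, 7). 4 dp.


Sides: (-6, -6)->(-2, -6): sqrt(16) = 4, (-2, -6)->(4, 2): sqrt(100) = 10, (4, 2)->(1, 7): sqrt(34) = 5.830952, (1, 7)->(-6, -6): sqrt(218) = 14.764823
Sum = 34.595775
Perimeter = 34.5958

34.5958


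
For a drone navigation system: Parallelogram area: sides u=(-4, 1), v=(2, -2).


|u x v| = |(-4)*(-2) - 1*2|
= |8 - 2| = 6

6


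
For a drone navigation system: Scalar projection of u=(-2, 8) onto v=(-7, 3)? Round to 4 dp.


u.v = 38, |v| = sqrt(58) = 7.6158
Scalar projection = u.v / |v| = 38 / sqrt(58) = 4.9896

4.9896


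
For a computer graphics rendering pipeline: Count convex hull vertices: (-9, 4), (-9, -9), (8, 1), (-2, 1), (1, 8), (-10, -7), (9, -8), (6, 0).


Convex hull vertices (CCW): (-10, -7), (-9, -9), (9, -8), (8, 1), (1, 8), (-9, 4)
Count = 6

6


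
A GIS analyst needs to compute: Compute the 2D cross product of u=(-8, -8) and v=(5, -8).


u x v = u_x*v_y - u_y*v_x = (-8)*(-8) - (-8)*5
= 64 - (-40) = 104

104


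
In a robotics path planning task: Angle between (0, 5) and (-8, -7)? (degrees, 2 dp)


u.v = -35, |u| = sqrt(25) = 5, |v| = sqrt(113) = 10.6301
cos(theta) = u.v/(|u||v|) = -35/sqrt(2825) = -0.658505
theta = acos(-0.658505) = 131.19 degrees

131.19 degrees


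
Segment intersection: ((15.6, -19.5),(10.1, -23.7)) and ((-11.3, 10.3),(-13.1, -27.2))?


Cross products: d1=1062.39, d2=863.7, d3=-276.88, d4=-78.19
d1*d2 < 0 and d3*d4 < 0? no

No, they don't intersect


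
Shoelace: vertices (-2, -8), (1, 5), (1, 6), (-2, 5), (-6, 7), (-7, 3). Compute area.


Shoelace sum: ((-2)*5 - 1*(-8)) + (1*6 - 1*5) + (1*5 - (-2)*6) + ((-2)*7 - (-6)*5) + ((-6)*3 - (-7)*7) + ((-7)*(-8) - (-2)*3)
= 125
Area = |125|/2 = 62.5

62.5


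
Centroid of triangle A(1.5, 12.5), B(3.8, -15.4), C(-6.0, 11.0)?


Centroid = ((x_A+x_B+x_C)/3, (y_A+y_B+y_C)/3)
= ((1.5+3.8+(-6))/3, (12.5+(-15.4)+11)/3)
= (-0.2333, 2.7)

(-0.2333, 2.7)


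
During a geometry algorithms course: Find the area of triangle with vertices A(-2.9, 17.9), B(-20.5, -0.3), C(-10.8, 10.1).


Area = |x_A(y_B-y_C) + x_B(y_C-y_A) + x_C(y_A-y_B)|/2
= |30.16 + 159.9 + (-196.56)|/2
= 6.5/2 = 3.25

3.25


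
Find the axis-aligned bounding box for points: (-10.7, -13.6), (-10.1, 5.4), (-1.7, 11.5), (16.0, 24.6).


x range: [-10.7, 16]
y range: [-13.6, 24.6]
Bounding box: (-10.7,-13.6) to (16,24.6)

(-10.7,-13.6) to (16,24.6)


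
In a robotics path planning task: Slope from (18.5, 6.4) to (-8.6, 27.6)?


slope = (y2-y1)/(x2-x1) = (27.6-6.4)/((-8.6)-18.5) = 21.2/(-27.1) = -0.7823

-0.7823


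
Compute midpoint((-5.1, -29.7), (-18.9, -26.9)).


M = (((-5.1)+(-18.9))/2, ((-29.7)+(-26.9))/2)
= (-12, -28.3)

(-12, -28.3)


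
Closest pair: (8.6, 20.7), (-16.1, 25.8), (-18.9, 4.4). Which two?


d(P0,P1) = 25.221, d(P0,P2) = 31.9678, d(P1,P2) = 21.5824
Closest: P1 and P2

Closest pair: (-16.1, 25.8) and (-18.9, 4.4), distance = 21.5824


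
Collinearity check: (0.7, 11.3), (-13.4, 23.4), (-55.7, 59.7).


Cross product: ((-13.4)-0.7)*(59.7-11.3) - (23.4-11.3)*((-55.7)-0.7)
= 0

Yes, collinear


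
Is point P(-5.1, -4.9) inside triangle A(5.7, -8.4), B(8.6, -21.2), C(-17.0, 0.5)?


Cross products: AB x AP = -128.09, BC x BP = -119.99, CA x CP = -16.67
All same sign? yes

Yes, inside


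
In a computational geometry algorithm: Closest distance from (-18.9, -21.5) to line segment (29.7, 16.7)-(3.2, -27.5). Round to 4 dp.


Project P onto AB: t = 1 (clamped to [0,1])
Closest point on segment: (3.2, -27.5)
Distance: 22.9

22.9


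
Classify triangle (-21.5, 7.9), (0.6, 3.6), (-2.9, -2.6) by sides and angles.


Side lengths squared: AB^2=506.9, BC^2=50.69, CA^2=456.21
Sorted: [50.69, 456.21, 506.9]
By sides: Scalene, By angles: Right

Scalene, Right


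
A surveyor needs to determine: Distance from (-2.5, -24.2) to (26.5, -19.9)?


dx=29, dy=4.3
d^2 = 29^2 + 4.3^2 = 859.49
d = sqrt(859.49) = 29.3171

29.3171


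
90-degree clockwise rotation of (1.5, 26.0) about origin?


90° CW: (x,y) -> (y, -x)
(1.5,26) -> (26, -1.5)

(26, -1.5)


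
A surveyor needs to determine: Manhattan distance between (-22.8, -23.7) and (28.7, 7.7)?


|(-22.8)-28.7| + |(-23.7)-7.7| = 51.5 + 31.4 = 82.9

82.9


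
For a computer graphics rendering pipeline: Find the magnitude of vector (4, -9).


|u| = sqrt(4^2 + (-9)^2) = sqrt(97) = 9.8489

9.8489


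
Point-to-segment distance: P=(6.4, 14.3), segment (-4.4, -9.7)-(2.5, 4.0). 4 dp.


Project P onto AB: t = 1 (clamped to [0,1])
Closest point on segment: (2.5, 4)
Distance: 11.0136

11.0136


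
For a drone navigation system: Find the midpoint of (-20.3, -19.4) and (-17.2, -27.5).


M = (((-20.3)+(-17.2))/2, ((-19.4)+(-27.5))/2)
= (-18.75, -23.45)

(-18.75, -23.45)


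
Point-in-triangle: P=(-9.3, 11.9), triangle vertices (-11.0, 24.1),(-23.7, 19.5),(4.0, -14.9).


Cross products: AB x AP = 162.76, BC x BP = 284.84, CA x CP = 116.7
All same sign? yes

Yes, inside


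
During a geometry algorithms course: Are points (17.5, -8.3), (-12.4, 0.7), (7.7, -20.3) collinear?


Cross product: ((-12.4)-17.5)*((-20.3)-(-8.3)) - (0.7-(-8.3))*(7.7-17.5)
= 447

No, not collinear


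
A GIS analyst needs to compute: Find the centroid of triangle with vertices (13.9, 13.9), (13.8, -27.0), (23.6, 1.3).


Centroid = ((x_A+x_B+x_C)/3, (y_A+y_B+y_C)/3)
= ((13.9+13.8+23.6)/3, (13.9+(-27)+1.3)/3)
= (17.1, -3.9333)

(17.1, -3.9333)


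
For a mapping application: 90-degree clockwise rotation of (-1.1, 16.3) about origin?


90° CW: (x,y) -> (y, -x)
(-1.1,16.3) -> (16.3, 1.1)

(16.3, 1.1)


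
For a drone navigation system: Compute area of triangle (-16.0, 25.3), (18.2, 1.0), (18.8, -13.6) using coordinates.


Area = |x_A(y_B-y_C) + x_B(y_C-y_A) + x_C(y_A-y_B)|/2
= |(-233.6) + (-707.98) + 456.84|/2
= 484.74/2 = 242.37

242.37


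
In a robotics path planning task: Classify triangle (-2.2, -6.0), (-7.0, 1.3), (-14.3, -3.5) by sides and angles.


Side lengths squared: AB^2=76.33, BC^2=76.33, CA^2=152.66
Sorted: [76.33, 76.33, 152.66]
By sides: Isosceles, By angles: Right

Isosceles, Right


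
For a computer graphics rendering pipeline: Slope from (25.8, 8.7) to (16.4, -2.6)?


slope = (y2-y1)/(x2-x1) = ((-2.6)-8.7)/(16.4-25.8) = (-11.3)/(-9.4) = 1.2021

1.2021


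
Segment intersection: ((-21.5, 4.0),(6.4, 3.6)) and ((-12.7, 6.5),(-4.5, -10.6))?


Cross products: d1=-170.98, d2=302.83, d3=73.27, d4=-400.54
d1*d2 < 0 and d3*d4 < 0? yes

Yes, they intersect


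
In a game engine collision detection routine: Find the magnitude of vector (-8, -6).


|u| = sqrt((-8)^2 + (-6)^2) = sqrt(100) = 10

10


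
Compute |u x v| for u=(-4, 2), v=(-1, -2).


|u x v| = |(-4)*(-2) - 2*(-1)|
= |8 - (-2)| = 10

10


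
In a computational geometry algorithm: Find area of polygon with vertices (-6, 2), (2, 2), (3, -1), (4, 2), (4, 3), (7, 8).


Shoelace sum: ((-6)*2 - 2*2) + (2*(-1) - 3*2) + (3*2 - 4*(-1)) + (4*3 - 4*2) + (4*8 - 7*3) + (7*2 - (-6)*8)
= 63
Area = |63|/2 = 31.5

31.5


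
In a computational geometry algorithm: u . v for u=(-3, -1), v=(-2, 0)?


u . v = u_x*v_x + u_y*v_y = (-3)*(-2) + (-1)*0
= 6 + 0 = 6

6


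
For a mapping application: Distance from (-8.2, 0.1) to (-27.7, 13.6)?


dx=-19.5, dy=13.5
d^2 = (-19.5)^2 + 13.5^2 = 562.5
d = sqrt(562.5) = 23.7171

23.7171


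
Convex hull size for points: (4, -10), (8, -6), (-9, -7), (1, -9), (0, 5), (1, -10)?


Convex hull vertices (CCW): (-9, -7), (1, -10), (4, -10), (8, -6), (0, 5)
Count = 5

5


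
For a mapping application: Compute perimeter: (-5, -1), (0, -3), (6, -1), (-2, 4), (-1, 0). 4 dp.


Sides: (-5, -1)->(0, -3): sqrt(29) = 5.385165, (0, -3)->(6, -1): sqrt(40) = 6.324555, (6, -1)->(-2, 4): sqrt(89) = 9.433981, (-2, 4)->(-1, 0): sqrt(17) = 4.123106, (-1, 0)->(-5, -1): sqrt(17) = 4.123106
Sum = 29.389913
Perimeter = 29.3899

29.3899


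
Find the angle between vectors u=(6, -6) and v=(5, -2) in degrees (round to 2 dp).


u.v = 42, |u| = sqrt(72) = 8.4853, |v| = sqrt(29) = 5.3852
cos(theta) = u.v/(|u||v|) = 42/sqrt(2088) = 0.919145
theta = acos(0.919145) = 23.2 degrees

23.2 degrees


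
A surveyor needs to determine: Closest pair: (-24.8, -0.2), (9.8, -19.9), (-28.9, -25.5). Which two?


d(P0,P1) = 39.8152, d(P0,P2) = 25.6301, d(P1,P2) = 39.1031
Closest: P0 and P2

Closest pair: (-24.8, -0.2) and (-28.9, -25.5), distance = 25.6301


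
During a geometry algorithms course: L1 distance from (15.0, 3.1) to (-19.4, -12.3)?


|15-(-19.4)| + |3.1-(-12.3)| = 34.4 + 15.4 = 49.8

49.8


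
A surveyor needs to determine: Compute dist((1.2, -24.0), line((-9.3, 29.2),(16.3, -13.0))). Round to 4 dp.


|cross product| = 918.82
|line direction| = sqrt(2436.2) = 49.3579
Distance = 918.82/sqrt(2436.2) = 18.6155

18.6155


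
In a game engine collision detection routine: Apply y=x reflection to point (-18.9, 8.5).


Reflection over y=x: (x,y) -> (y,x)
(-18.9, 8.5) -> (8.5, -18.9)

(8.5, -18.9)


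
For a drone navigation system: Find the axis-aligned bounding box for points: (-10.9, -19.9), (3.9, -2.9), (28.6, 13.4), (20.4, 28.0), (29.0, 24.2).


x range: [-10.9, 29]
y range: [-19.9, 28]
Bounding box: (-10.9,-19.9) to (29,28)

(-10.9,-19.9) to (29,28)


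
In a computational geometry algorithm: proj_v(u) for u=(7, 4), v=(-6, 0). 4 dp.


u.v = -42, |v| = sqrt(36) = 6
Scalar projection = u.v / |v| = -42 / sqrt(36) = -7

-7


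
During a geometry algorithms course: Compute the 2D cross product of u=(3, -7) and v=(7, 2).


u x v = u_x*v_y - u_y*v_x = 3*2 - (-7)*7
= 6 - (-49) = 55

55


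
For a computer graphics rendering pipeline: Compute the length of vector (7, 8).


|u| = sqrt(7^2 + 8^2) = sqrt(113) = 10.6301

10.6301


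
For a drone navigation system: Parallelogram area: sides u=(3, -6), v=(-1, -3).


|u x v| = |3*(-3) - (-6)*(-1)|
= |(-9) - 6| = 15

15


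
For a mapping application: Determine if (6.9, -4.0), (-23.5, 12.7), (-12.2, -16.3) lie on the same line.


Cross product: ((-23.5)-6.9)*((-16.3)-(-4)) - (12.7-(-4))*((-12.2)-6.9)
= 692.89

No, not collinear


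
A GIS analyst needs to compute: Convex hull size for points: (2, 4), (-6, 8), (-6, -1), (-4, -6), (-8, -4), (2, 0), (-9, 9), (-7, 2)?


Convex hull vertices (CCW): (-9, 9), (-8, -4), (-4, -6), (2, 0), (2, 4), (-6, 8)
Count = 6

6


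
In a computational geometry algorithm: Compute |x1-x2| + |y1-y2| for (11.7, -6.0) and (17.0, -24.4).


|11.7-17| + |(-6)-(-24.4)| = 5.3 + 18.4 = 23.7

23.7


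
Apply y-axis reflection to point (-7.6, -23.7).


Reflection over y-axis: (x,y) -> (-x,y)
(-7.6, -23.7) -> (7.6, -23.7)

(7.6, -23.7)


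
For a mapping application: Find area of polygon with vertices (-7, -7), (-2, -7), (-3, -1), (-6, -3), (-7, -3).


Shoelace sum: ((-7)*(-7) - (-2)*(-7)) + ((-2)*(-1) - (-3)*(-7)) + ((-3)*(-3) - (-6)*(-1)) + ((-6)*(-3) - (-7)*(-3)) + ((-7)*(-7) - (-7)*(-3))
= 44
Area = |44|/2 = 22

22


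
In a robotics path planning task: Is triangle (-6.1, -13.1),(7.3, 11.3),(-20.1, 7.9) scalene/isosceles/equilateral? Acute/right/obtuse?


Side lengths squared: AB^2=774.92, BC^2=762.32, CA^2=637
Sorted: [637, 762.32, 774.92]
By sides: Scalene, By angles: Acute

Scalene, Acute


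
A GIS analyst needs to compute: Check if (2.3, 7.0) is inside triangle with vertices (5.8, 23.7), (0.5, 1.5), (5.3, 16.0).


Cross products: AB x AP = 10.81, BC x BP = 0.3, CA x CP = 18.6
All same sign? yes

Yes, inside


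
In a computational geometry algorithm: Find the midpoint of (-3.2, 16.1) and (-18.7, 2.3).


M = (((-3.2)+(-18.7))/2, (16.1+2.3)/2)
= (-10.95, 9.2)

(-10.95, 9.2)


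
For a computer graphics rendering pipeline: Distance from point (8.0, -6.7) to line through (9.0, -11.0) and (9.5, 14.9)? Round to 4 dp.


|cross product| = 28.05
|line direction| = sqrt(671.06) = 25.9048
Distance = 28.05/sqrt(671.06) = 1.0828

1.0828


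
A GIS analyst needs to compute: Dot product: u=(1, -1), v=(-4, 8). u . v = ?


u . v = u_x*v_x + u_y*v_y = 1*(-4) + (-1)*8
= (-4) + (-8) = -12

-12


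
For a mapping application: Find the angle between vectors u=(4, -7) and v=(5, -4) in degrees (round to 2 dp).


u.v = 48, |u| = sqrt(65) = 8.0623, |v| = sqrt(41) = 6.4031
cos(theta) = u.v/(|u||v|) = 48/sqrt(2665) = 0.929807
theta = acos(0.929807) = 21.6 degrees

21.6 degrees


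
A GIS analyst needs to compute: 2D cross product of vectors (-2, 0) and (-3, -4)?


u x v = u_x*v_y - u_y*v_x = (-2)*(-4) - 0*(-3)
= 8 - 0 = 8

8


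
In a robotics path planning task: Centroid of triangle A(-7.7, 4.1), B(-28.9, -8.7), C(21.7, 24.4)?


Centroid = ((x_A+x_B+x_C)/3, (y_A+y_B+y_C)/3)
= (((-7.7)+(-28.9)+21.7)/3, (4.1+(-8.7)+24.4)/3)
= (-4.9667, 6.6)

(-4.9667, 6.6)


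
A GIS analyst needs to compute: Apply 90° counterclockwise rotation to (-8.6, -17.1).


90° CCW: (x,y) -> (-y, x)
(-8.6,-17.1) -> (17.1, -8.6)

(17.1, -8.6)


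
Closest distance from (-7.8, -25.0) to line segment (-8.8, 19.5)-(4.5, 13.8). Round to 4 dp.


Project P onto AB: t = 1 (clamped to [0,1])
Closest point on segment: (4.5, 13.8)
Distance: 40.7029

40.7029


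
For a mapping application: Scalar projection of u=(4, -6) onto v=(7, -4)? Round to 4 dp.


u.v = 52, |v| = sqrt(65) = 8.0623
Scalar projection = u.v / |v| = 52 / sqrt(65) = 6.4498

6.4498


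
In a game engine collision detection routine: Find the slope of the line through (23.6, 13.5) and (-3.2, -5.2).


slope = (y2-y1)/(x2-x1) = ((-5.2)-13.5)/((-3.2)-23.6) = (-18.7)/(-26.8) = 0.6978

0.6978


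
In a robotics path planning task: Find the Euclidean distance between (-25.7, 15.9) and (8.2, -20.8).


dx=33.9, dy=-36.7
d^2 = 33.9^2 + (-36.7)^2 = 2496.1
d = sqrt(2496.1) = 49.961

49.961


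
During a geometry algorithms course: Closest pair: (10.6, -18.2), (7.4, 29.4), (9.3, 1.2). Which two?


d(P0,P1) = 47.7074, d(P0,P2) = 19.4435, d(P1,P2) = 28.2639
Closest: P0 and P2

Closest pair: (10.6, -18.2) and (9.3, 1.2), distance = 19.4435


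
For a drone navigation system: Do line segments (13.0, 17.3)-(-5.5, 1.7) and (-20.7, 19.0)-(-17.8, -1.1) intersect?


Cross products: d1=672.44, d2=255.35, d3=-557.17, d4=-140.08
d1*d2 < 0 and d3*d4 < 0? no

No, they don't intersect


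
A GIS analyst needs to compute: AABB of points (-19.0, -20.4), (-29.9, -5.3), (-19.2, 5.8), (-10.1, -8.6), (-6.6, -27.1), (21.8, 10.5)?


x range: [-29.9, 21.8]
y range: [-27.1, 10.5]
Bounding box: (-29.9,-27.1) to (21.8,10.5)

(-29.9,-27.1) to (21.8,10.5)


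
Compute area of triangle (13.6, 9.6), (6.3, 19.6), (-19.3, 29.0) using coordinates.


Area = |x_A(y_B-y_C) + x_B(y_C-y_A) + x_C(y_A-y_B)|/2
= |(-127.84) + 122.22 + 193|/2
= 187.38/2 = 93.69

93.69


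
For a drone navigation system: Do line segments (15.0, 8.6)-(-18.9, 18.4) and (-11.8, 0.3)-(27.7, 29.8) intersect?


Cross products: d1=-462.75, d2=924.4, d3=544.01, d4=-843.14
d1*d2 < 0 and d3*d4 < 0? yes

Yes, they intersect


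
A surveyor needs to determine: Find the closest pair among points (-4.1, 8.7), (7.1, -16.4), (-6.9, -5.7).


d(P0,P1) = 27.4855, d(P0,P2) = 14.6697, d(P1,P2) = 17.6207
Closest: P0 and P2

Closest pair: (-4.1, 8.7) and (-6.9, -5.7), distance = 14.6697


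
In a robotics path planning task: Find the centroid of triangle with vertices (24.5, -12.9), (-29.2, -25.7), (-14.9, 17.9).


Centroid = ((x_A+x_B+x_C)/3, (y_A+y_B+y_C)/3)
= ((24.5+(-29.2)+(-14.9))/3, ((-12.9)+(-25.7)+17.9)/3)
= (-6.5333, -6.9)

(-6.5333, -6.9)


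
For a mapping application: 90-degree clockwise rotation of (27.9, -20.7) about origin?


90° CW: (x,y) -> (y, -x)
(27.9,-20.7) -> (-20.7, -27.9)

(-20.7, -27.9)


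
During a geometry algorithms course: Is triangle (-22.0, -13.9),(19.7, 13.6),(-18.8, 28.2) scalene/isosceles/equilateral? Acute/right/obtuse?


Side lengths squared: AB^2=2495.14, BC^2=1695.41, CA^2=1782.65
Sorted: [1695.41, 1782.65, 2495.14]
By sides: Scalene, By angles: Acute

Scalene, Acute


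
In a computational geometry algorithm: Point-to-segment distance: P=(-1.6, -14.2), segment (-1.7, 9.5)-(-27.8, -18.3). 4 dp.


Project P onto AB: t = 0.4513 (clamped to [0,1])
Closest point on segment: (-13.4796, -3.0469)
Distance: 16.2947

16.2947


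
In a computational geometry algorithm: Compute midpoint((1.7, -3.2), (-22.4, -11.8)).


M = ((1.7+(-22.4))/2, ((-3.2)+(-11.8))/2)
= (-10.35, -7.5)

(-10.35, -7.5)


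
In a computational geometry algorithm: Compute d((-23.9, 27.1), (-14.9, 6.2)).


dx=9, dy=-20.9
d^2 = 9^2 + (-20.9)^2 = 517.81
d = sqrt(517.81) = 22.7554

22.7554


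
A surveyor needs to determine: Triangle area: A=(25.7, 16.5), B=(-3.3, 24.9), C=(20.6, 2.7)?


Area = |x_A(y_B-y_C) + x_B(y_C-y_A) + x_C(y_A-y_B)|/2
= |570.54 + 45.54 + (-173.04)|/2
= 443.04/2 = 221.52

221.52


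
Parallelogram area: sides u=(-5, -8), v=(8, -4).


|u x v| = |(-5)*(-4) - (-8)*8|
= |20 - (-64)| = 84

84


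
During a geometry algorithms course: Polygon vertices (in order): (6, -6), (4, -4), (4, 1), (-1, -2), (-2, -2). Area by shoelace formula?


Shoelace sum: (6*(-4) - 4*(-6)) + (4*1 - 4*(-4)) + (4*(-2) - (-1)*1) + ((-1)*(-2) - (-2)*(-2)) + ((-2)*(-6) - 6*(-2))
= 35
Area = |35|/2 = 17.5

17.5


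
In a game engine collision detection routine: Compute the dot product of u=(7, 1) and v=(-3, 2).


u . v = u_x*v_x + u_y*v_y = 7*(-3) + 1*2
= (-21) + 2 = -19

-19


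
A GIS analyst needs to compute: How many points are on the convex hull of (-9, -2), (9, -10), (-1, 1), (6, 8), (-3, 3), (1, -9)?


Convex hull vertices (CCW): (-9, -2), (1, -9), (9, -10), (6, 8), (-3, 3)
Count = 5

5


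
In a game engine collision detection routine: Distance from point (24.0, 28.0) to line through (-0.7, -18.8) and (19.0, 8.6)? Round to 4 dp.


|cross product| = 245.18
|line direction| = sqrt(1138.85) = 33.7469
Distance = 245.18/sqrt(1138.85) = 7.2653

7.2653


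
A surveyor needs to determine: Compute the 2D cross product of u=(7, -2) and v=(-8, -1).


u x v = u_x*v_y - u_y*v_x = 7*(-1) - (-2)*(-8)
= (-7) - 16 = -23

-23


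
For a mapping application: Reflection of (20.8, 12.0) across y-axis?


Reflection over y-axis: (x,y) -> (-x,y)
(20.8, 12) -> (-20.8, 12)

(-20.8, 12)


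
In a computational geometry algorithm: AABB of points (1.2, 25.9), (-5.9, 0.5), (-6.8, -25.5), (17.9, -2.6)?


x range: [-6.8, 17.9]
y range: [-25.5, 25.9]
Bounding box: (-6.8,-25.5) to (17.9,25.9)

(-6.8,-25.5) to (17.9,25.9)


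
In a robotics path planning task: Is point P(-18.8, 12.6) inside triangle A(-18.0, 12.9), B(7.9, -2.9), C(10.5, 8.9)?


Cross products: AB x AP = -20.41, BC x BP = 355.36, CA x CP = 11.75
All same sign? no

No, outside


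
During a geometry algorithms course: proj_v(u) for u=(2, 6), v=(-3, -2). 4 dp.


u.v = -18, |v| = sqrt(13) = 3.6056
Scalar projection = u.v / |v| = -18 / sqrt(13) = -4.9923

-4.9923


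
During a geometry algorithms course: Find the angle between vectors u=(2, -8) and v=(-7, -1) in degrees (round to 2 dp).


u.v = -6, |u| = sqrt(68) = 8.2462, |v| = sqrt(50) = 7.0711
cos(theta) = u.v/(|u||v|) = -6/sqrt(3400) = -0.102899
theta = acos(-0.102899) = 95.91 degrees

95.91 degrees


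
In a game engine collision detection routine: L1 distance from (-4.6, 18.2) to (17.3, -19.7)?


|(-4.6)-17.3| + |18.2-(-19.7)| = 21.9 + 37.9 = 59.8

59.8


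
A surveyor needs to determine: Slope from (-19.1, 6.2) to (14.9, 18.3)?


slope = (y2-y1)/(x2-x1) = (18.3-6.2)/(14.9-(-19.1)) = 12.1/34 = 0.3559

0.3559


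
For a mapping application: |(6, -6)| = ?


|u| = sqrt(6^2 + (-6)^2) = sqrt(72) = 8.4853

8.4853


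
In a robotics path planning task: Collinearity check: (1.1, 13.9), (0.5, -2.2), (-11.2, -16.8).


Cross product: (0.5-1.1)*((-16.8)-13.9) - ((-2.2)-13.9)*((-11.2)-1.1)
= -179.61

No, not collinear


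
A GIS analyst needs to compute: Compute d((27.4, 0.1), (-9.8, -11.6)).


dx=-37.2, dy=-11.7
d^2 = (-37.2)^2 + (-11.7)^2 = 1520.73
d = sqrt(1520.73) = 38.9965

38.9965


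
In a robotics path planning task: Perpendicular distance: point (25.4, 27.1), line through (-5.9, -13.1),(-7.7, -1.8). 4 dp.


|cross product| = 426.05
|line direction| = sqrt(130.93) = 11.4425
Distance = 426.05/sqrt(130.93) = 37.2341

37.2341
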